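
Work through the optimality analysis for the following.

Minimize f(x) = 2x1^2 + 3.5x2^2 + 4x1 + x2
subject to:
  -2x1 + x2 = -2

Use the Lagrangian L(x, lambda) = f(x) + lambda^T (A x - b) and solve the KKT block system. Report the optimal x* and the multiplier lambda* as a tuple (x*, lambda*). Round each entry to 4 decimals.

Form the Lagrangian:
  L(x, lambda) = (1/2) x^T Q x + c^T x + lambda^T (A x - b)
Stationarity (grad_x L = 0): Q x + c + A^T lambda = 0.
Primal feasibility: A x = b.

This gives the KKT block system:
  [ Q   A^T ] [ x     ]   [-c ]
  [ A    0  ] [ lambda ] = [ b ]

Solving the linear system:
  x*      = (0.6875, -0.625)
  lambda* = (3.375)
  f(x*)   = 4.4375

x* = (0.6875, -0.625), lambda* = (3.375)


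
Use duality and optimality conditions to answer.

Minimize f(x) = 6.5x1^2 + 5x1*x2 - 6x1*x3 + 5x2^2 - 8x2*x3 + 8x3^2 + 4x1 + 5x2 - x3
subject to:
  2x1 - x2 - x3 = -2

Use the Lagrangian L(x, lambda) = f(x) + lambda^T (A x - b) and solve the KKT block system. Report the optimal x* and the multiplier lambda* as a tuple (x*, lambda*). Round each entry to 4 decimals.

Form the Lagrangian:
  L(x, lambda) = (1/2) x^T Q x + c^T x + lambda^T (A x - b)
Stationarity (grad_x L = 0): Q x + c + A^T lambda = 0.
Primal feasibility: A x = b.

This gives the KKT block system:
  [ Q   A^T ] [ x     ]   [-c ]
  [ A    0  ] [ lambda ] = [ b ]

Solving the linear system:
  x*      = (-0.8331, 0.266, 0.0677)
  lambda* = (2.9533)
  f(x*)   = 1.9183

x* = (-0.8331, 0.266, 0.0677), lambda* = (2.9533)


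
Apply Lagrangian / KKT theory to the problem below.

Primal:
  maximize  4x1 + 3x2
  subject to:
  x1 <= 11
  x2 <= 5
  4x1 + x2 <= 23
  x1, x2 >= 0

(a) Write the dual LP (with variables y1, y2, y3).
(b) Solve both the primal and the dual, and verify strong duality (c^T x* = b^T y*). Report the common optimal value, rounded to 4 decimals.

The standard primal-dual pair for 'max c^T x s.t. A x <= b, x >= 0' is:
  Dual:  min b^T y  s.t.  A^T y >= c,  y >= 0.

So the dual LP is:
  minimize  11y1 + 5y2 + 23y3
  subject to:
    y1 + 4y3 >= 4
    y2 + y3 >= 3
    y1, y2, y3 >= 0

Solving the primal: x* = (4.5, 5).
  primal value c^T x* = 33.
Solving the dual: y* = (0, 2, 1).
  dual value b^T y* = 33.
Strong duality: c^T x* = b^T y*. Confirmed.

33


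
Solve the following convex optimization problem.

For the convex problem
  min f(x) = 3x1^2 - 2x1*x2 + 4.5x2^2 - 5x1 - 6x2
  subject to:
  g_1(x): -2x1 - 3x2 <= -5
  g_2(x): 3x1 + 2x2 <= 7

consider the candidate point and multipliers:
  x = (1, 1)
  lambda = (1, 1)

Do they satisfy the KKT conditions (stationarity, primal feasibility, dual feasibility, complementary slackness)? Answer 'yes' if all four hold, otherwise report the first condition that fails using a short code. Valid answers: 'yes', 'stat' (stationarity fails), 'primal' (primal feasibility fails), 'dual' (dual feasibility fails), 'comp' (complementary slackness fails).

Gradient of f: grad f(x) = Q x + c = (-1, 1)
Constraint values g_i(x) = a_i^T x - b_i:
  g_1((1, 1)) = 0
  g_2((1, 1)) = -2
Stationarity residual: grad f(x) + sum_i lambda_i a_i = (0, 0)
  -> stationarity OK
Primal feasibility (all g_i <= 0): OK
Dual feasibility (all lambda_i >= 0): OK
Complementary slackness (lambda_i * g_i(x) = 0 for all i): FAILS

Verdict: the first failing condition is complementary_slackness -> comp.

comp


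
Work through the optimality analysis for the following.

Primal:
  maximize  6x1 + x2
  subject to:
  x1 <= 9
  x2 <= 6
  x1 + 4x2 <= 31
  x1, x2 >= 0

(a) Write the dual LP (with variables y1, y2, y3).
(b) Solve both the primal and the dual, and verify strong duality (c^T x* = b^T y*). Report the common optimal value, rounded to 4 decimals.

The standard primal-dual pair for 'max c^T x s.t. A x <= b, x >= 0' is:
  Dual:  min b^T y  s.t.  A^T y >= c,  y >= 0.

So the dual LP is:
  minimize  9y1 + 6y2 + 31y3
  subject to:
    y1 + y3 >= 6
    y2 + 4y3 >= 1
    y1, y2, y3 >= 0

Solving the primal: x* = (9, 5.5).
  primal value c^T x* = 59.5.
Solving the dual: y* = (5.75, 0, 0.25).
  dual value b^T y* = 59.5.
Strong duality: c^T x* = b^T y*. Confirmed.

59.5


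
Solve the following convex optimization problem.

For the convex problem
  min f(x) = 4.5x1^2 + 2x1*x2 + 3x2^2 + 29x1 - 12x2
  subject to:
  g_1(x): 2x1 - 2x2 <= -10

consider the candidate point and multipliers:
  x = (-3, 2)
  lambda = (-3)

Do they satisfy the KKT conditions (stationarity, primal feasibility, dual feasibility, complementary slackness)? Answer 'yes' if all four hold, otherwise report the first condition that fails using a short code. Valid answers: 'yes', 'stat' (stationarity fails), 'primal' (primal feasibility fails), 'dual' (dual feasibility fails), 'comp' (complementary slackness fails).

Gradient of f: grad f(x) = Q x + c = (6, -6)
Constraint values g_i(x) = a_i^T x - b_i:
  g_1((-3, 2)) = 0
Stationarity residual: grad f(x) + sum_i lambda_i a_i = (0, 0)
  -> stationarity OK
Primal feasibility (all g_i <= 0): OK
Dual feasibility (all lambda_i >= 0): FAILS
Complementary slackness (lambda_i * g_i(x) = 0 for all i): OK

Verdict: the first failing condition is dual_feasibility -> dual.

dual


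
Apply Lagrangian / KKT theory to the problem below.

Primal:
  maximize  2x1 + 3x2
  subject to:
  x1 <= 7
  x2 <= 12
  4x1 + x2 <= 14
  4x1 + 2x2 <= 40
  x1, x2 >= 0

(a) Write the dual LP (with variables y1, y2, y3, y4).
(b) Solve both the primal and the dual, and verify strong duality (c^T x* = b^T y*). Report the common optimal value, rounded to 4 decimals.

The standard primal-dual pair for 'max c^T x s.t. A x <= b, x >= 0' is:
  Dual:  min b^T y  s.t.  A^T y >= c,  y >= 0.

So the dual LP is:
  minimize  7y1 + 12y2 + 14y3 + 40y4
  subject to:
    y1 + 4y3 + 4y4 >= 2
    y2 + y3 + 2y4 >= 3
    y1, y2, y3, y4 >= 0

Solving the primal: x* = (0.5, 12).
  primal value c^T x* = 37.
Solving the dual: y* = (0, 2.5, 0.5, 0).
  dual value b^T y* = 37.
Strong duality: c^T x* = b^T y*. Confirmed.

37


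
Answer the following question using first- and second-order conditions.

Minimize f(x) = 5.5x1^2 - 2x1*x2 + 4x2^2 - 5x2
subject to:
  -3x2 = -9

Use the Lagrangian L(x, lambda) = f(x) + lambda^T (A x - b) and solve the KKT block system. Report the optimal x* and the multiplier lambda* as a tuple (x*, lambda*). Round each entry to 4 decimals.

Form the Lagrangian:
  L(x, lambda) = (1/2) x^T Q x + c^T x + lambda^T (A x - b)
Stationarity (grad_x L = 0): Q x + c + A^T lambda = 0.
Primal feasibility: A x = b.

This gives the KKT block system:
  [ Q   A^T ] [ x     ]   [-c ]
  [ A    0  ] [ lambda ] = [ b ]

Solving the linear system:
  x*      = (0.5455, 3)
  lambda* = (5.9697)
  f(x*)   = 19.3636

x* = (0.5455, 3), lambda* = (5.9697)


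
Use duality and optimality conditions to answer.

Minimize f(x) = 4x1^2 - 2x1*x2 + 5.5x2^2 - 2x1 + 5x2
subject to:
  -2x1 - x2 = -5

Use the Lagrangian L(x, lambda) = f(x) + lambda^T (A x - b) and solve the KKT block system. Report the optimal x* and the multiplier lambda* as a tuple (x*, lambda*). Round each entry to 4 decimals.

Form the Lagrangian:
  L(x, lambda) = (1/2) x^T Q x + c^T x + lambda^T (A x - b)
Stationarity (grad_x L = 0): Q x + c + A^T lambda = 0.
Primal feasibility: A x = b.

This gives the KKT block system:
  [ Q   A^T ] [ x     ]   [-c ]
  [ A    0  ] [ lambda ] = [ b ]

Solving the linear system:
  x*      = (2.2, 0.6)
  lambda* = (7.2)
  f(x*)   = 17.3

x* = (2.2, 0.6), lambda* = (7.2)


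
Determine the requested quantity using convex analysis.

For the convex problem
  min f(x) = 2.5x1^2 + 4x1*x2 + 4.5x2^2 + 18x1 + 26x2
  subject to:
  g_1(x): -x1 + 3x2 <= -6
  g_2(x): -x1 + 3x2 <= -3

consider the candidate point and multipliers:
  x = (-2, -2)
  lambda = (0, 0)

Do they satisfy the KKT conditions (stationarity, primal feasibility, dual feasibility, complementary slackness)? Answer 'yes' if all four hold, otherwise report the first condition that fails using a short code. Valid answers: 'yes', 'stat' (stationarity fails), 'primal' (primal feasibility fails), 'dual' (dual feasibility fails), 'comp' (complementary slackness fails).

Gradient of f: grad f(x) = Q x + c = (0, 0)
Constraint values g_i(x) = a_i^T x - b_i:
  g_1((-2, -2)) = 2
  g_2((-2, -2)) = -1
Stationarity residual: grad f(x) + sum_i lambda_i a_i = (0, 0)
  -> stationarity OK
Primal feasibility (all g_i <= 0): FAILS
Dual feasibility (all lambda_i >= 0): OK
Complementary slackness (lambda_i * g_i(x) = 0 for all i): OK

Verdict: the first failing condition is primal_feasibility -> primal.

primal


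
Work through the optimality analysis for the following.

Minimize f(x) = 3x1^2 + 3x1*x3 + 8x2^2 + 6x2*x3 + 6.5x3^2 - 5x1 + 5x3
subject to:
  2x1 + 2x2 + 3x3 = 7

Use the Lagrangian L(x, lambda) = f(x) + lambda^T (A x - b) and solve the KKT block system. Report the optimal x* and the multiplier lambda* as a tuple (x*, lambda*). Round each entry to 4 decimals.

Form the Lagrangian:
  L(x, lambda) = (1/2) x^T Q x + c^T x + lambda^T (A x - b)
Stationarity (grad_x L = 0): Q x + c + A^T lambda = 0.
Primal feasibility: A x = b.

This gives the KKT block system:
  [ Q   A^T ] [ x     ]   [-c ]
  [ A    0  ] [ lambda ] = [ b ]

Solving the linear system:
  x*      = (2.7925, 0.7386, -0.0207)
  lambda* = (-5.8465)
  f(x*)   = 13.4295

x* = (2.7925, 0.7386, -0.0207), lambda* = (-5.8465)


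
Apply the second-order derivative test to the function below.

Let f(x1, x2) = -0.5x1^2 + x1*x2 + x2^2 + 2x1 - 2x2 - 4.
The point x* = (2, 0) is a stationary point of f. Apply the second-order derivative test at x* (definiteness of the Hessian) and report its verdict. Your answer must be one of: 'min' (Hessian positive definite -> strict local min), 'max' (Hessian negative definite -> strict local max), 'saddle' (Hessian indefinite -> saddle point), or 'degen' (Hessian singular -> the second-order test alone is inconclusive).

Compute the Hessian H = grad^2 f:
  H = [[-1, 1], [1, 2]]
Verify stationarity: grad f(x*) = H x* + g = (0, 0).
Eigenvalues of H: -1.3028, 2.3028.
Eigenvalues have mixed signs, so H is indefinite -> x* is a saddle point.

saddle


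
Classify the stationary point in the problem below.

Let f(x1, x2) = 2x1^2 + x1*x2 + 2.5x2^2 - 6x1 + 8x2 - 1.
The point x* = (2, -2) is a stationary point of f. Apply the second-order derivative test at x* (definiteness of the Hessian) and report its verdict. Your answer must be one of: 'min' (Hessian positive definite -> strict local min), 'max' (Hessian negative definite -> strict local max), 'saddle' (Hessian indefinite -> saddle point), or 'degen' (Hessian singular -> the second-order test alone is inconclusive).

Compute the Hessian H = grad^2 f:
  H = [[4, 1], [1, 5]]
Verify stationarity: grad f(x*) = H x* + g = (0, 0).
Eigenvalues of H: 3.382, 5.618.
Both eigenvalues > 0, so H is positive definite -> x* is a strict local min.

min


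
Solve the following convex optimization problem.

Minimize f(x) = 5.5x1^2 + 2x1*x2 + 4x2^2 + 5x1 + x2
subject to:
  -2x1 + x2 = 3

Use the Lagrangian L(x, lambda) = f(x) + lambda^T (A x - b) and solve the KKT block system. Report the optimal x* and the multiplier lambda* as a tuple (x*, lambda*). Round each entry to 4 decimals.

Form the Lagrangian:
  L(x, lambda) = (1/2) x^T Q x + c^T x + lambda^T (A x - b)
Stationarity (grad_x L = 0): Q x + c + A^T lambda = 0.
Primal feasibility: A x = b.

This gives the KKT block system:
  [ Q   A^T ] [ x     ]   [-c ]
  [ A    0  ] [ lambda ] = [ b ]

Solving the linear system:
  x*      = (-1.1961, 0.6078)
  lambda* = (-3.4706)
  f(x*)   = 2.5196

x* = (-1.1961, 0.6078), lambda* = (-3.4706)


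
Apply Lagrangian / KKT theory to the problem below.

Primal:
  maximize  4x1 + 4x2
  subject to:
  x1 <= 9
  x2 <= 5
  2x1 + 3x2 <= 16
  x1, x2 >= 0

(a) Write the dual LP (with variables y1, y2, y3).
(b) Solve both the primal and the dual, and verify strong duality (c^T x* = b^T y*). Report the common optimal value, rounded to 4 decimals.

The standard primal-dual pair for 'max c^T x s.t. A x <= b, x >= 0' is:
  Dual:  min b^T y  s.t.  A^T y >= c,  y >= 0.

So the dual LP is:
  minimize  9y1 + 5y2 + 16y3
  subject to:
    y1 + 2y3 >= 4
    y2 + 3y3 >= 4
    y1, y2, y3 >= 0

Solving the primal: x* = (8, 0).
  primal value c^T x* = 32.
Solving the dual: y* = (0, 0, 2).
  dual value b^T y* = 32.
Strong duality: c^T x* = b^T y*. Confirmed.

32


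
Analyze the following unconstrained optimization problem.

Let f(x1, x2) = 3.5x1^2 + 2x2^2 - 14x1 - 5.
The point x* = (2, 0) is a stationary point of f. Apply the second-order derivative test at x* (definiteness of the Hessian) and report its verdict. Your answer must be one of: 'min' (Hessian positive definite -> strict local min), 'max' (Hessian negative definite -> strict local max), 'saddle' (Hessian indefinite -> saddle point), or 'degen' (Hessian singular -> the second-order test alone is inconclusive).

Compute the Hessian H = grad^2 f:
  H = [[7, 0], [0, 4]]
Verify stationarity: grad f(x*) = H x* + g = (0, 0).
Eigenvalues of H: 4, 7.
Both eigenvalues > 0, so H is positive definite -> x* is a strict local min.

min


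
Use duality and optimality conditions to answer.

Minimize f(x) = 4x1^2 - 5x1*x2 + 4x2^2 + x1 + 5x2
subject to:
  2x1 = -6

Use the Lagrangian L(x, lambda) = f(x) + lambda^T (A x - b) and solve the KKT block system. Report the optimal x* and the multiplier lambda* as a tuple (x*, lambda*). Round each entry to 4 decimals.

Form the Lagrangian:
  L(x, lambda) = (1/2) x^T Q x + c^T x + lambda^T (A x - b)
Stationarity (grad_x L = 0): Q x + c + A^T lambda = 0.
Primal feasibility: A x = b.

This gives the KKT block system:
  [ Q   A^T ] [ x     ]   [-c ]
  [ A    0  ] [ lambda ] = [ b ]

Solving the linear system:
  x*      = (-3, -2.5)
  lambda* = (5.25)
  f(x*)   = 8

x* = (-3, -2.5), lambda* = (5.25)


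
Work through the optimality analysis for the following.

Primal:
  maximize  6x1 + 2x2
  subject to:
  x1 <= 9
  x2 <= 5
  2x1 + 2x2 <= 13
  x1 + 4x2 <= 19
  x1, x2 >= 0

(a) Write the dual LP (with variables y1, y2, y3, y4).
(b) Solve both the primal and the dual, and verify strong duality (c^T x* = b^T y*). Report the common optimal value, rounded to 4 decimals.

The standard primal-dual pair for 'max c^T x s.t. A x <= b, x >= 0' is:
  Dual:  min b^T y  s.t.  A^T y >= c,  y >= 0.

So the dual LP is:
  minimize  9y1 + 5y2 + 13y3 + 19y4
  subject to:
    y1 + 2y3 + y4 >= 6
    y2 + 2y3 + 4y4 >= 2
    y1, y2, y3, y4 >= 0

Solving the primal: x* = (6.5, 0).
  primal value c^T x* = 39.
Solving the dual: y* = (0, 0, 3, 0).
  dual value b^T y* = 39.
Strong duality: c^T x* = b^T y*. Confirmed.

39


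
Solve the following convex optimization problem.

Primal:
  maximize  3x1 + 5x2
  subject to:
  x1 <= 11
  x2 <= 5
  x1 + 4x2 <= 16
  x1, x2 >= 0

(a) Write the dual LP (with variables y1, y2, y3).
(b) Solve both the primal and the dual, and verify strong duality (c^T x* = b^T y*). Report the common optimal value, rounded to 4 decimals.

The standard primal-dual pair for 'max c^T x s.t. A x <= b, x >= 0' is:
  Dual:  min b^T y  s.t.  A^T y >= c,  y >= 0.

So the dual LP is:
  minimize  11y1 + 5y2 + 16y3
  subject to:
    y1 + y3 >= 3
    y2 + 4y3 >= 5
    y1, y2, y3 >= 0

Solving the primal: x* = (11, 1.25).
  primal value c^T x* = 39.25.
Solving the dual: y* = (1.75, 0, 1.25).
  dual value b^T y* = 39.25.
Strong duality: c^T x* = b^T y*. Confirmed.

39.25


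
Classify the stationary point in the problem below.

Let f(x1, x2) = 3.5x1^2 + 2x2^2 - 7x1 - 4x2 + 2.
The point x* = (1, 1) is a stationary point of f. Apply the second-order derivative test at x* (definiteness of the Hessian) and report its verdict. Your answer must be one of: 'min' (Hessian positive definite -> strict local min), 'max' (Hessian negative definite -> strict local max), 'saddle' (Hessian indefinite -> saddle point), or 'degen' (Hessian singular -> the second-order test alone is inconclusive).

Compute the Hessian H = grad^2 f:
  H = [[7, 0], [0, 4]]
Verify stationarity: grad f(x*) = H x* + g = (0, 0).
Eigenvalues of H: 4, 7.
Both eigenvalues > 0, so H is positive definite -> x* is a strict local min.

min


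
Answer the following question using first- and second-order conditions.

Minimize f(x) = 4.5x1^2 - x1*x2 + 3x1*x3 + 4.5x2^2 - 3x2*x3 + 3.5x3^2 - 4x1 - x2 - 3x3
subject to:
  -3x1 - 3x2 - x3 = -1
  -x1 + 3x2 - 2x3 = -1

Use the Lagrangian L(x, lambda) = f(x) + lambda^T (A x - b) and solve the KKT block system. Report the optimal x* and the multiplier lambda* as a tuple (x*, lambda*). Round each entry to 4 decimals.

Form the Lagrangian:
  L(x, lambda) = (1/2) x^T Q x + c^T x + lambda^T (A x - b)
Stationarity (grad_x L = 0): Q x + c + A^T lambda = 0.
Primal feasibility: A x = b.

This gives the KKT block system:
  [ Q   A^T ] [ x     ]   [-c ]
  [ A    0  ] [ lambda ] = [ b ]

Solving the linear system:
  x*      = (0.2155, -0.0086, 0.3793)
  lambda* = (-0.431, 0.3793)
  f(x*)   = -1.0216

x* = (0.2155, -0.0086, 0.3793), lambda* = (-0.431, 0.3793)


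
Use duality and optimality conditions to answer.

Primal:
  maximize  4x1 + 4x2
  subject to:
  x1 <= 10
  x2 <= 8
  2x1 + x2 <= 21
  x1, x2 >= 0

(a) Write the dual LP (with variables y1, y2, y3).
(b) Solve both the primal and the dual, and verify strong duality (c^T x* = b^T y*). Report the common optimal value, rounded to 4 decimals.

The standard primal-dual pair for 'max c^T x s.t. A x <= b, x >= 0' is:
  Dual:  min b^T y  s.t.  A^T y >= c,  y >= 0.

So the dual LP is:
  minimize  10y1 + 8y2 + 21y3
  subject to:
    y1 + 2y3 >= 4
    y2 + y3 >= 4
    y1, y2, y3 >= 0

Solving the primal: x* = (6.5, 8).
  primal value c^T x* = 58.
Solving the dual: y* = (0, 2, 2).
  dual value b^T y* = 58.
Strong duality: c^T x* = b^T y*. Confirmed.

58


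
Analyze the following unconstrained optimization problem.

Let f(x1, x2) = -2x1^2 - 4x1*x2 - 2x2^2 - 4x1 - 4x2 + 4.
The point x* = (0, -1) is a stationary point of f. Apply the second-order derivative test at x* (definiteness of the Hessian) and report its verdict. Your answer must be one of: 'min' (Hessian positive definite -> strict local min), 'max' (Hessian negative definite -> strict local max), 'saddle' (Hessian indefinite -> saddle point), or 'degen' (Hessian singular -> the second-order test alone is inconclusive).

Compute the Hessian H = grad^2 f:
  H = [[-4, -4], [-4, -4]]
Verify stationarity: grad f(x*) = H x* + g = (0, 0).
Eigenvalues of H: -8, 0.
H has a zero eigenvalue (singular; negative semidefinite but not definite), so H is neither positive definite, negative definite, nor indefinite. The second-order test alone is inconclusive -> degen.
(Indeed, f is constant along the null direction of H through x*, so x* is not a strict local extremum.)

degen


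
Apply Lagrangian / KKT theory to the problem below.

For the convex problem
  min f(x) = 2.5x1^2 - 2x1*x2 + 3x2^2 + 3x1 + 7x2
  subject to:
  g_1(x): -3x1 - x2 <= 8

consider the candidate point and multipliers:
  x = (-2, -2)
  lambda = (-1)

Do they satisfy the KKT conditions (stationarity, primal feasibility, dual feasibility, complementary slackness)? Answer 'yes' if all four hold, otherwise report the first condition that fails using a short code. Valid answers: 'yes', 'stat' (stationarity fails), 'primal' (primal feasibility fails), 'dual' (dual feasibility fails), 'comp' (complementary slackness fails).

Gradient of f: grad f(x) = Q x + c = (-3, -1)
Constraint values g_i(x) = a_i^T x - b_i:
  g_1((-2, -2)) = 0
Stationarity residual: grad f(x) + sum_i lambda_i a_i = (0, 0)
  -> stationarity OK
Primal feasibility (all g_i <= 0): OK
Dual feasibility (all lambda_i >= 0): FAILS
Complementary slackness (lambda_i * g_i(x) = 0 for all i): OK

Verdict: the first failing condition is dual_feasibility -> dual.

dual


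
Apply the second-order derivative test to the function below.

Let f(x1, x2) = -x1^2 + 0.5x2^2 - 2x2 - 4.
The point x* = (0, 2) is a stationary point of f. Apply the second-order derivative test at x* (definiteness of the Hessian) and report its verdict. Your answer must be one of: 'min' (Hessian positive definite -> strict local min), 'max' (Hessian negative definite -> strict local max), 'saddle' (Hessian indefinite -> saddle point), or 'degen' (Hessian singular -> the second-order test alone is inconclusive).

Compute the Hessian H = grad^2 f:
  H = [[-2, 0], [0, 1]]
Verify stationarity: grad f(x*) = H x* + g = (0, 0).
Eigenvalues of H: -2, 1.
Eigenvalues have mixed signs, so H is indefinite -> x* is a saddle point.

saddle


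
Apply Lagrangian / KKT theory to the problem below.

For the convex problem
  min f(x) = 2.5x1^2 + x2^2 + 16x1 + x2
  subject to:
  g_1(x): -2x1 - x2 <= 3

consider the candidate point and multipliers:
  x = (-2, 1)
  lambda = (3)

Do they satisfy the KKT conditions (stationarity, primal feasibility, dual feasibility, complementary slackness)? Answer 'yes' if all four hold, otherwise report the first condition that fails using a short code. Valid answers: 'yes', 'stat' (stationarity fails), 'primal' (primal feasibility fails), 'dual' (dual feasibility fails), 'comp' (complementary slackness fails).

Gradient of f: grad f(x) = Q x + c = (6, 3)
Constraint values g_i(x) = a_i^T x - b_i:
  g_1((-2, 1)) = 0
Stationarity residual: grad f(x) + sum_i lambda_i a_i = (0, 0)
  -> stationarity OK
Primal feasibility (all g_i <= 0): OK
Dual feasibility (all lambda_i >= 0): OK
Complementary slackness (lambda_i * g_i(x) = 0 for all i): OK

Verdict: yes, KKT holds.

yes


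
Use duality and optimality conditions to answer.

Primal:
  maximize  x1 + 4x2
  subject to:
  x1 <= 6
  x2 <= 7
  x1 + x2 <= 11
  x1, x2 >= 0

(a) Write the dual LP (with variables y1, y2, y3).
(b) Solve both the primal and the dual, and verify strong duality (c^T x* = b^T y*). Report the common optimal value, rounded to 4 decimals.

The standard primal-dual pair for 'max c^T x s.t. A x <= b, x >= 0' is:
  Dual:  min b^T y  s.t.  A^T y >= c,  y >= 0.

So the dual LP is:
  minimize  6y1 + 7y2 + 11y3
  subject to:
    y1 + y3 >= 1
    y2 + y3 >= 4
    y1, y2, y3 >= 0

Solving the primal: x* = (4, 7).
  primal value c^T x* = 32.
Solving the dual: y* = (0, 3, 1).
  dual value b^T y* = 32.
Strong duality: c^T x* = b^T y*. Confirmed.

32


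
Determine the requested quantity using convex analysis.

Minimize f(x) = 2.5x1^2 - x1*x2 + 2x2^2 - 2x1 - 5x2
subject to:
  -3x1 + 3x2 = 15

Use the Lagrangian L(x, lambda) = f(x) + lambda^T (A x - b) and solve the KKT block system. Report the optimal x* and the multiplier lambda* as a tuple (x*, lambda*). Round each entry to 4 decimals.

Form the Lagrangian:
  L(x, lambda) = (1/2) x^T Q x + c^T x + lambda^T (A x - b)
Stationarity (grad_x L = 0): Q x + c + A^T lambda = 0.
Primal feasibility: A x = b.

This gives the KKT block system:
  [ Q   A^T ] [ x     ]   [-c ]
  [ A    0  ] [ lambda ] = [ b ]

Solving the linear system:
  x*      = (-1.1429, 3.8571)
  lambda* = (-3.8571)
  f(x*)   = 20.4286

x* = (-1.1429, 3.8571), lambda* = (-3.8571)


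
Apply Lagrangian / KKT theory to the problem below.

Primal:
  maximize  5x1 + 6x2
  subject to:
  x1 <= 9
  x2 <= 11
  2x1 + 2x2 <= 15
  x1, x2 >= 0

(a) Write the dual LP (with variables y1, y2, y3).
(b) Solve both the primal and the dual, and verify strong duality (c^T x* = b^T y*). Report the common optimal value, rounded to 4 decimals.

The standard primal-dual pair for 'max c^T x s.t. A x <= b, x >= 0' is:
  Dual:  min b^T y  s.t.  A^T y >= c,  y >= 0.

So the dual LP is:
  minimize  9y1 + 11y2 + 15y3
  subject to:
    y1 + 2y3 >= 5
    y2 + 2y3 >= 6
    y1, y2, y3 >= 0

Solving the primal: x* = (0, 7.5).
  primal value c^T x* = 45.
Solving the dual: y* = (0, 0, 3).
  dual value b^T y* = 45.
Strong duality: c^T x* = b^T y*. Confirmed.

45


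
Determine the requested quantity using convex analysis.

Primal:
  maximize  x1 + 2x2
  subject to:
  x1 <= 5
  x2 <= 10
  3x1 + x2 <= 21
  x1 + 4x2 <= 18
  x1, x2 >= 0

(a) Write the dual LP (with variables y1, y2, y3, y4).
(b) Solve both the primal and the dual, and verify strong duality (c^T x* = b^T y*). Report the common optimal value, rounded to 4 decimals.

The standard primal-dual pair for 'max c^T x s.t. A x <= b, x >= 0' is:
  Dual:  min b^T y  s.t.  A^T y >= c,  y >= 0.

So the dual LP is:
  minimize  5y1 + 10y2 + 21y3 + 18y4
  subject to:
    y1 + 3y3 + y4 >= 1
    y2 + y3 + 4y4 >= 2
    y1, y2, y3, y4 >= 0

Solving the primal: x* = (5, 3.25).
  primal value c^T x* = 11.5.
Solving the dual: y* = (0.5, 0, 0, 0.5).
  dual value b^T y* = 11.5.
Strong duality: c^T x* = b^T y*. Confirmed.

11.5


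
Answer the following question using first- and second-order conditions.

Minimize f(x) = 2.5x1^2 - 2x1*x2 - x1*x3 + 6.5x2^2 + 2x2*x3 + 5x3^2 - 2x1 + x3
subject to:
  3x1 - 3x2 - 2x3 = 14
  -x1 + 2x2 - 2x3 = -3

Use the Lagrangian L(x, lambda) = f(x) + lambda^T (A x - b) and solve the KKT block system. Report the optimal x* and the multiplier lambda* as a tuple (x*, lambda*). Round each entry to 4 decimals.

Form the Lagrangian:
  L(x, lambda) = (1/2) x^T Q x + c^T x + lambda^T (A x - b)
Stationarity (grad_x L = 0): Q x + c + A^T lambda = 0.
Primal feasibility: A x = b.

This gives the KKT block system:
  [ Q   A^T ] [ x     ]   [-c ]
  [ A    0  ] [ lambda ] = [ b ]

Solving the linear system:
  x*      = (3.4394, -0.6485, -0.8682)
  lambda* = (-5.8928, -0.3163)
  f(x*)   = 36.9016

x* = (3.4394, -0.6485, -0.8682), lambda* = (-5.8928, -0.3163)


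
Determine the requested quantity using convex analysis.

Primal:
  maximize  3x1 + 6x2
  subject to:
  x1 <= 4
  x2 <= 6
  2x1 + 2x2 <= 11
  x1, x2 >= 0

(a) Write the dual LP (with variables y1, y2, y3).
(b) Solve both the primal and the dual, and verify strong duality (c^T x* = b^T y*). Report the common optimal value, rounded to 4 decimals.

The standard primal-dual pair for 'max c^T x s.t. A x <= b, x >= 0' is:
  Dual:  min b^T y  s.t.  A^T y >= c,  y >= 0.

So the dual LP is:
  minimize  4y1 + 6y2 + 11y3
  subject to:
    y1 + 2y3 >= 3
    y2 + 2y3 >= 6
    y1, y2, y3 >= 0

Solving the primal: x* = (0, 5.5).
  primal value c^T x* = 33.
Solving the dual: y* = (0, 0, 3).
  dual value b^T y* = 33.
Strong duality: c^T x* = b^T y*. Confirmed.

33


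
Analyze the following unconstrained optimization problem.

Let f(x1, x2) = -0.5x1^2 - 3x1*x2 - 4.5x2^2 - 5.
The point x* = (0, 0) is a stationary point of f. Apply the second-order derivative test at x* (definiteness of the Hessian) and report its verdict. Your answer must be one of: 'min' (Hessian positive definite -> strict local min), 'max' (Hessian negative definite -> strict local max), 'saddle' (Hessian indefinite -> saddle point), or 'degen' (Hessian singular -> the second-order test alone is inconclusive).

Compute the Hessian H = grad^2 f:
  H = [[-1, -3], [-3, -9]]
Verify stationarity: grad f(x*) = H x* + g = (0, 0).
Eigenvalues of H: -10, 0.
H has a zero eigenvalue (singular; negative semidefinite but not definite), so H is neither positive definite, negative definite, nor indefinite. The second-order test alone is inconclusive -> degen.
(Indeed, f is constant along the null direction of H through x*, so x* is not a strict local extremum.)

degen


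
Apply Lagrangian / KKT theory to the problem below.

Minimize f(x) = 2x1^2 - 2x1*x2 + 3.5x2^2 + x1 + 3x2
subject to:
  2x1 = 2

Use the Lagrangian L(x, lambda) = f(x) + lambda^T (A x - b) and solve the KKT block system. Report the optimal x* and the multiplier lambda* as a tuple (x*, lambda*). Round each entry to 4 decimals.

Form the Lagrangian:
  L(x, lambda) = (1/2) x^T Q x + c^T x + lambda^T (A x - b)
Stationarity (grad_x L = 0): Q x + c + A^T lambda = 0.
Primal feasibility: A x = b.

This gives the KKT block system:
  [ Q   A^T ] [ x     ]   [-c ]
  [ A    0  ] [ lambda ] = [ b ]

Solving the linear system:
  x*      = (1, -0.1429)
  lambda* = (-2.6429)
  f(x*)   = 2.9286

x* = (1, -0.1429), lambda* = (-2.6429)


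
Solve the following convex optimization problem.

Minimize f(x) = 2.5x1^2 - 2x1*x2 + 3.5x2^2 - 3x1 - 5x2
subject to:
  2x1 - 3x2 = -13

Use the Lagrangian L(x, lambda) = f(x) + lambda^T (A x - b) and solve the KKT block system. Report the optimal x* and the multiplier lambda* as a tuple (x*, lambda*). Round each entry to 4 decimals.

Form the Lagrangian:
  L(x, lambda) = (1/2) x^T Q x + c^T x + lambda^T (A x - b)
Stationarity (grad_x L = 0): Q x + c + A^T lambda = 0.
Primal feasibility: A x = b.

This gives the KKT block system:
  [ Q   A^T ] [ x     ]   [-c ]
  [ A    0  ] [ lambda ] = [ b ]

Solving the linear system:
  x*      = (-0.9592, 3.6939)
  lambda* = (7.5918)
  f(x*)   = 41.551

x* = (-0.9592, 3.6939), lambda* = (7.5918)


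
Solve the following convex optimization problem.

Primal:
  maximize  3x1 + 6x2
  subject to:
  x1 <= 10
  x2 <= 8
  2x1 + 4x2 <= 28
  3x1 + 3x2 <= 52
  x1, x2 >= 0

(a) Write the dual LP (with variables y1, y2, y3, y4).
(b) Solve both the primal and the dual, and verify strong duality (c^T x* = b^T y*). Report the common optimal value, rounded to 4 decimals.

The standard primal-dual pair for 'max c^T x s.t. A x <= b, x >= 0' is:
  Dual:  min b^T y  s.t.  A^T y >= c,  y >= 0.

So the dual LP is:
  minimize  10y1 + 8y2 + 28y3 + 52y4
  subject to:
    y1 + 2y3 + 3y4 >= 3
    y2 + 4y3 + 3y4 >= 6
    y1, y2, y3, y4 >= 0

Solving the primal: x* = (0, 7).
  primal value c^T x* = 42.
Solving the dual: y* = (0, 0, 1.5, 0).
  dual value b^T y* = 42.
Strong duality: c^T x* = b^T y*. Confirmed.

42


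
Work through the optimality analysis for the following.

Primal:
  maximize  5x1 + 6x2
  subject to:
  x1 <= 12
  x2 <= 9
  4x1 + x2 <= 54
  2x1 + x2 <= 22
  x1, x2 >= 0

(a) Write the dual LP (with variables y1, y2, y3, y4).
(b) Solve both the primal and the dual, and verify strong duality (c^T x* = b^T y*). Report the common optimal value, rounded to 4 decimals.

The standard primal-dual pair for 'max c^T x s.t. A x <= b, x >= 0' is:
  Dual:  min b^T y  s.t.  A^T y >= c,  y >= 0.

So the dual LP is:
  minimize  12y1 + 9y2 + 54y3 + 22y4
  subject to:
    y1 + 4y3 + 2y4 >= 5
    y2 + y3 + y4 >= 6
    y1, y2, y3, y4 >= 0

Solving the primal: x* = (6.5, 9).
  primal value c^T x* = 86.5.
Solving the dual: y* = (0, 3.5, 0, 2.5).
  dual value b^T y* = 86.5.
Strong duality: c^T x* = b^T y*. Confirmed.

86.5


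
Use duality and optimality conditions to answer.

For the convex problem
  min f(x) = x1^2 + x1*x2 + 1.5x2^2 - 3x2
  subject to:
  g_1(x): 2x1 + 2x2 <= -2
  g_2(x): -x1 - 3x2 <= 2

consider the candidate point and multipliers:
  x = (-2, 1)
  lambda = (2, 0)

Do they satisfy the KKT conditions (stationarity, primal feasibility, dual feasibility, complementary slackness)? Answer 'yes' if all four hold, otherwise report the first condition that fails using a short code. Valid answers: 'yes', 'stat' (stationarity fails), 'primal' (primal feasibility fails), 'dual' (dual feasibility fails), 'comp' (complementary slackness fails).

Gradient of f: grad f(x) = Q x + c = (-3, -2)
Constraint values g_i(x) = a_i^T x - b_i:
  g_1((-2, 1)) = 0
  g_2((-2, 1)) = -3
Stationarity residual: grad f(x) + sum_i lambda_i a_i = (1, 2)
  -> stationarity FAILS
Primal feasibility (all g_i <= 0): OK
Dual feasibility (all lambda_i >= 0): OK
Complementary slackness (lambda_i * g_i(x) = 0 for all i): OK

Verdict: the first failing condition is stationarity -> stat.

stat


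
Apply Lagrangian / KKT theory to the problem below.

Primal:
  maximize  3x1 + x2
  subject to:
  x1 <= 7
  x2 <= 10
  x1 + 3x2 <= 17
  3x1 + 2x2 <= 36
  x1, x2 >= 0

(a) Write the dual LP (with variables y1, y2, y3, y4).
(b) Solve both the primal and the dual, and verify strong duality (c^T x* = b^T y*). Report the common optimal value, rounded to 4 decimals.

The standard primal-dual pair for 'max c^T x s.t. A x <= b, x >= 0' is:
  Dual:  min b^T y  s.t.  A^T y >= c,  y >= 0.

So the dual LP is:
  minimize  7y1 + 10y2 + 17y3 + 36y4
  subject to:
    y1 + y3 + 3y4 >= 3
    y2 + 3y3 + 2y4 >= 1
    y1, y2, y3, y4 >= 0

Solving the primal: x* = (7, 3.3333).
  primal value c^T x* = 24.3333.
Solving the dual: y* = (2.6667, 0, 0.3333, 0).
  dual value b^T y* = 24.3333.
Strong duality: c^T x* = b^T y*. Confirmed.

24.3333


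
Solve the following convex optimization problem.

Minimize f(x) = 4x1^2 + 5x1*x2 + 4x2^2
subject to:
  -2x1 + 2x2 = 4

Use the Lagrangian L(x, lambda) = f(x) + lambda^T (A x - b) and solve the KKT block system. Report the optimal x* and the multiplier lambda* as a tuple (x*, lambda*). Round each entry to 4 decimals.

Form the Lagrangian:
  L(x, lambda) = (1/2) x^T Q x + c^T x + lambda^T (A x - b)
Stationarity (grad_x L = 0): Q x + c + A^T lambda = 0.
Primal feasibility: A x = b.

This gives the KKT block system:
  [ Q   A^T ] [ x     ]   [-c ]
  [ A    0  ] [ lambda ] = [ b ]

Solving the linear system:
  x*      = (-1, 1)
  lambda* = (-1.5)
  f(x*)   = 3

x* = (-1, 1), lambda* = (-1.5)


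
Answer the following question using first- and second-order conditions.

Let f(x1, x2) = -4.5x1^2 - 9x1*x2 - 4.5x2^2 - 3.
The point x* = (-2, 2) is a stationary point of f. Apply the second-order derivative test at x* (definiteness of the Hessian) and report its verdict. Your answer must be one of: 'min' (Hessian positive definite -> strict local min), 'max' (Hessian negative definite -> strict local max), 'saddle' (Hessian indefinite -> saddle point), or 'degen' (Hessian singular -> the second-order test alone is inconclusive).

Compute the Hessian H = grad^2 f:
  H = [[-9, -9], [-9, -9]]
Verify stationarity: grad f(x*) = H x* + g = (0, 0).
Eigenvalues of H: -18, 0.
H has a zero eigenvalue (singular; negative semidefinite but not definite), so H is neither positive definite, negative definite, nor indefinite. The second-order test alone is inconclusive -> degen.
(Indeed, f is constant along the null direction of H through x*, so x* is not a strict local extremum.)

degen


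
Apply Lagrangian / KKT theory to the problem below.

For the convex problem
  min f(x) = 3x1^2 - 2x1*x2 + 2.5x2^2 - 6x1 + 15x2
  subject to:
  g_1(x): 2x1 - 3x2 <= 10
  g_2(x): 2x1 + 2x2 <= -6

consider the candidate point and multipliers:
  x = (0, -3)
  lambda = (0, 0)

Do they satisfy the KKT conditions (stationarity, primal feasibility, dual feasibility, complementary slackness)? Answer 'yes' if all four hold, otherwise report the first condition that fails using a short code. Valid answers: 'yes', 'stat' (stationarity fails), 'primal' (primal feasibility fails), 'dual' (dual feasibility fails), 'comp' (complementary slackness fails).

Gradient of f: grad f(x) = Q x + c = (0, 0)
Constraint values g_i(x) = a_i^T x - b_i:
  g_1((0, -3)) = -1
  g_2((0, -3)) = 0
Stationarity residual: grad f(x) + sum_i lambda_i a_i = (0, 0)
  -> stationarity OK
Primal feasibility (all g_i <= 0): OK
Dual feasibility (all lambda_i >= 0): OK
Complementary slackness (lambda_i * g_i(x) = 0 for all i): OK

Verdict: yes, KKT holds.

yes


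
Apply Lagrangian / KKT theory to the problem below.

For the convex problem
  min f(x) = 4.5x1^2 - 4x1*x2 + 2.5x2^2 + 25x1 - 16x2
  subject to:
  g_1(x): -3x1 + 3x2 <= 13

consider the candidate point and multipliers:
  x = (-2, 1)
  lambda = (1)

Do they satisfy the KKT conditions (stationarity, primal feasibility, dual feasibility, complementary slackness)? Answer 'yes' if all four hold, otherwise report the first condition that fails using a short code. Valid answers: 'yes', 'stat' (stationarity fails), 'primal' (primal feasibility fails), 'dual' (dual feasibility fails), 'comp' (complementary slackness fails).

Gradient of f: grad f(x) = Q x + c = (3, -3)
Constraint values g_i(x) = a_i^T x - b_i:
  g_1((-2, 1)) = -4
Stationarity residual: grad f(x) + sum_i lambda_i a_i = (0, 0)
  -> stationarity OK
Primal feasibility (all g_i <= 0): OK
Dual feasibility (all lambda_i >= 0): OK
Complementary slackness (lambda_i * g_i(x) = 0 for all i): FAILS

Verdict: the first failing condition is complementary_slackness -> comp.

comp


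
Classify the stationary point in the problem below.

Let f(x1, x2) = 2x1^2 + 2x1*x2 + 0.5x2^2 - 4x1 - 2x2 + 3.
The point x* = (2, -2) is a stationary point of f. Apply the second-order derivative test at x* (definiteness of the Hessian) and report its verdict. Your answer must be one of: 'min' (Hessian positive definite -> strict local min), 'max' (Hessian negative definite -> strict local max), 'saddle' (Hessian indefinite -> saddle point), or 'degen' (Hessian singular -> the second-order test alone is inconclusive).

Compute the Hessian H = grad^2 f:
  H = [[4, 2], [2, 1]]
Verify stationarity: grad f(x*) = H x* + g = (0, 0).
Eigenvalues of H: 0, 5.
H has a zero eigenvalue (singular; positive semidefinite but not definite), so H is neither positive definite, negative definite, nor indefinite. The second-order test alone is inconclusive -> degen.
(Indeed, f is constant along the null direction of H through x*, so x* is not a strict local extremum.)

degen


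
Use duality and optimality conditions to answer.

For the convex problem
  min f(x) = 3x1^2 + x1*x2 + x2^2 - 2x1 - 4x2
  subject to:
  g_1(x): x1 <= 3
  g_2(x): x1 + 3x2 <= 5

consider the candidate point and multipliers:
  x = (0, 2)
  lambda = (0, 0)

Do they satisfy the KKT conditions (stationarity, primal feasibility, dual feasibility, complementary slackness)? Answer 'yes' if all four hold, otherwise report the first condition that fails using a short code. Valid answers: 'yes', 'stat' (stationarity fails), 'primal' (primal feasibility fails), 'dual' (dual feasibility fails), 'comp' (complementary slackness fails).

Gradient of f: grad f(x) = Q x + c = (0, 0)
Constraint values g_i(x) = a_i^T x - b_i:
  g_1((0, 2)) = -3
  g_2((0, 2)) = 1
Stationarity residual: grad f(x) + sum_i lambda_i a_i = (0, 0)
  -> stationarity OK
Primal feasibility (all g_i <= 0): FAILS
Dual feasibility (all lambda_i >= 0): OK
Complementary slackness (lambda_i * g_i(x) = 0 for all i): OK

Verdict: the first failing condition is primal_feasibility -> primal.

primal


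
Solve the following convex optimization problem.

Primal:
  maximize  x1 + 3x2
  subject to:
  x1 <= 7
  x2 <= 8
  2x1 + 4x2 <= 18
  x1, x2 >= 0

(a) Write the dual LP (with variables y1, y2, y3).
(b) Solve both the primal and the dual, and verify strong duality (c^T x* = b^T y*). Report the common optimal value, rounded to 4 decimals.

The standard primal-dual pair for 'max c^T x s.t. A x <= b, x >= 0' is:
  Dual:  min b^T y  s.t.  A^T y >= c,  y >= 0.

So the dual LP is:
  minimize  7y1 + 8y2 + 18y3
  subject to:
    y1 + 2y3 >= 1
    y2 + 4y3 >= 3
    y1, y2, y3 >= 0

Solving the primal: x* = (0, 4.5).
  primal value c^T x* = 13.5.
Solving the dual: y* = (0, 0, 0.75).
  dual value b^T y* = 13.5.
Strong duality: c^T x* = b^T y*. Confirmed.

13.5


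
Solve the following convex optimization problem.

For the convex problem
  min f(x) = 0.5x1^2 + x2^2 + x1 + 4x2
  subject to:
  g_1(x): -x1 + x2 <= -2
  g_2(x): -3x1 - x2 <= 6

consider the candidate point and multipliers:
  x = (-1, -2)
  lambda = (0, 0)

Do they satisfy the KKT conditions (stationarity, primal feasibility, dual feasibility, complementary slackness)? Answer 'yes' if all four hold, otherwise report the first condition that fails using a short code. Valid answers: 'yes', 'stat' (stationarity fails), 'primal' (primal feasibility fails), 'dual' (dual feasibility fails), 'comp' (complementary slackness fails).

Gradient of f: grad f(x) = Q x + c = (0, 0)
Constraint values g_i(x) = a_i^T x - b_i:
  g_1((-1, -2)) = 1
  g_2((-1, -2)) = -1
Stationarity residual: grad f(x) + sum_i lambda_i a_i = (0, 0)
  -> stationarity OK
Primal feasibility (all g_i <= 0): FAILS
Dual feasibility (all lambda_i >= 0): OK
Complementary slackness (lambda_i * g_i(x) = 0 for all i): OK

Verdict: the first failing condition is primal_feasibility -> primal.

primal


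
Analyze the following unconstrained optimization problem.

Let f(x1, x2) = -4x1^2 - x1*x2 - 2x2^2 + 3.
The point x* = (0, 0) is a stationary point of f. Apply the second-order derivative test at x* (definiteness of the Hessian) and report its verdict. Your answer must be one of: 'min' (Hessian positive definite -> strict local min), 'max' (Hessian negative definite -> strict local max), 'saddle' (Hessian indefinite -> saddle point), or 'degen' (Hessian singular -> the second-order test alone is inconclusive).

Compute the Hessian H = grad^2 f:
  H = [[-8, -1], [-1, -4]]
Verify stationarity: grad f(x*) = H x* + g = (0, 0).
Eigenvalues of H: -8.2361, -3.7639.
Both eigenvalues < 0, so H is negative definite -> x* is a strict local max.

max
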